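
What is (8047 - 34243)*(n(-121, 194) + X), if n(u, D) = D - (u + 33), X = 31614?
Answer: -835547616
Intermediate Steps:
n(u, D) = -33 + D - u (n(u, D) = D - (33 + u) = D + (-33 - u) = -33 + D - u)
(8047 - 34243)*(n(-121, 194) + X) = (8047 - 34243)*((-33 + 194 - 1*(-121)) + 31614) = -26196*((-33 + 194 + 121) + 31614) = -26196*(282 + 31614) = -26196*31896 = -835547616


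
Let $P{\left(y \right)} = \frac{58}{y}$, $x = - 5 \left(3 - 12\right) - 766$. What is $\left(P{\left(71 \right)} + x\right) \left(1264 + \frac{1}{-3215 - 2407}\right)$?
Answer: $- \frac{363361682531}{399162} \approx -9.1031 \cdot 10^{5}$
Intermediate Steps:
$x = -721$ ($x = \left(-5\right) \left(-9\right) - 766 = 45 - 766 = -721$)
$\left(P{\left(71 \right)} + x\right) \left(1264 + \frac{1}{-3215 - 2407}\right) = \left(\frac{58}{71} - 721\right) \left(1264 + \frac{1}{-3215 - 2407}\right) = \left(58 \cdot \frac{1}{71} - 721\right) \left(1264 + \frac{1}{-5622}\right) = \left(\frac{58}{71} - 721\right) \left(1264 - \frac{1}{5622}\right) = \left(- \frac{51133}{71}\right) \frac{7106207}{5622} = - \frac{363361682531}{399162}$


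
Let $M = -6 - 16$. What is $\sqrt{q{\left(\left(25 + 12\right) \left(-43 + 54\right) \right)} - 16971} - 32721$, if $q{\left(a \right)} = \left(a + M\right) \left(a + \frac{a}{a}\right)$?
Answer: $-32721 + \sqrt{140109} \approx -32347.0$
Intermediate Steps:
$M = -22$ ($M = -6 - 16 = -22$)
$q{\left(a \right)} = \left(1 + a\right) \left(-22 + a\right)$ ($q{\left(a \right)} = \left(a - 22\right) \left(a + \frac{a}{a}\right) = \left(-22 + a\right) \left(a + 1\right) = \left(-22 + a\right) \left(1 + a\right) = \left(1 + a\right) \left(-22 + a\right)$)
$\sqrt{q{\left(\left(25 + 12\right) \left(-43 + 54\right) \right)} - 16971} - 32721 = \sqrt{\left(-22 + \left(\left(25 + 12\right) \left(-43 + 54\right)\right)^{2} - 21 \left(25 + 12\right) \left(-43 + 54\right)\right) - 16971} - 32721 = \sqrt{\left(-22 + \left(37 \cdot 11\right)^{2} - 21 \cdot 37 \cdot 11\right) - 16971} - 32721 = \sqrt{\left(-22 + 407^{2} - 8547\right) - 16971} - 32721 = \sqrt{\left(-22 + 165649 - 8547\right) - 16971} - 32721 = \sqrt{157080 - 16971} - 32721 = \sqrt{140109} - 32721 = -32721 + \sqrt{140109}$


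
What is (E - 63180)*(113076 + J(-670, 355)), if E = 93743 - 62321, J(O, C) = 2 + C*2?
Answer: -3613679304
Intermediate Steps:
J(O, C) = 2 + 2*C
E = 31422
(E - 63180)*(113076 + J(-670, 355)) = (31422 - 63180)*(113076 + (2 + 2*355)) = -31758*(113076 + (2 + 710)) = -31758*(113076 + 712) = -31758*113788 = -3613679304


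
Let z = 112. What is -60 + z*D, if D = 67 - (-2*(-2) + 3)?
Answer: 6660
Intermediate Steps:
D = 60 (D = 67 - (4 + 3) = 67 - 1*7 = 67 - 7 = 60)
-60 + z*D = -60 + 112*60 = -60 + 6720 = 6660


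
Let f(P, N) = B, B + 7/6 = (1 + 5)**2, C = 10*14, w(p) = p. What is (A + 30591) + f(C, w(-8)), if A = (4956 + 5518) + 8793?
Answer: 299357/6 ≈ 49893.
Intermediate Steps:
C = 140
A = 19267 (A = 10474 + 8793 = 19267)
B = 209/6 (B = -7/6 + (1 + 5)**2 = -7/6 + 6**2 = -7/6 + 36 = 209/6 ≈ 34.833)
f(P, N) = 209/6
(A + 30591) + f(C, w(-8)) = (19267 + 30591) + 209/6 = 49858 + 209/6 = 299357/6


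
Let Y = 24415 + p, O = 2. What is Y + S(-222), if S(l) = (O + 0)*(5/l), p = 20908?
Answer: 5030848/111 ≈ 45323.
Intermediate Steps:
Y = 45323 (Y = 24415 + 20908 = 45323)
S(l) = 10/l (S(l) = (2 + 0)*(5/l) = 2*(5/l) = 10/l)
Y + S(-222) = 45323 + 10/(-222) = 45323 + 10*(-1/222) = 45323 - 5/111 = 5030848/111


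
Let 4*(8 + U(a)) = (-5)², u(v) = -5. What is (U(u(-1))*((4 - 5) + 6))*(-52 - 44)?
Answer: 840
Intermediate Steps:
U(a) = -7/4 (U(a) = -8 + (¼)*(-5)² = -8 + (¼)*25 = -8 + 25/4 = -7/4)
(U(u(-1))*((4 - 5) + 6))*(-52 - 44) = (-7*((4 - 5) + 6)/4)*(-52 - 44) = -7*(-1 + 6)/4*(-96) = -7/4*5*(-96) = -35/4*(-96) = 840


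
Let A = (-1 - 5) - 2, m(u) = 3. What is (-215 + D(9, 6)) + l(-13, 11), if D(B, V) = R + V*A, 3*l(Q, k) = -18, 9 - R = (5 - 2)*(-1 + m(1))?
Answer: -266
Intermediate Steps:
R = 3 (R = 9 - (5 - 2)*(-1 + 3) = 9 - 3*2 = 9 - 1*6 = 9 - 6 = 3)
l(Q, k) = -6 (l(Q, k) = (⅓)*(-18) = -6)
A = -8 (A = -6 - 2 = -8)
D(B, V) = 3 - 8*V (D(B, V) = 3 + V*(-8) = 3 - 8*V)
(-215 + D(9, 6)) + l(-13, 11) = (-215 + (3 - 8*6)) - 6 = (-215 + (3 - 48)) - 6 = (-215 - 45) - 6 = -260 - 6 = -266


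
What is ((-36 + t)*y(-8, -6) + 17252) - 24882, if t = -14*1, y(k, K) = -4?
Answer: -7430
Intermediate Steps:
t = -14
((-36 + t)*y(-8, -6) + 17252) - 24882 = ((-36 - 14)*(-4) + 17252) - 24882 = (-50*(-4) + 17252) - 24882 = (200 + 17252) - 24882 = 17452 - 24882 = -7430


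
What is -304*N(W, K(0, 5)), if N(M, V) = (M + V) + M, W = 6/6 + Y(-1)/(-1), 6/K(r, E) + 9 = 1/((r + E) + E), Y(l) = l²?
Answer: 18240/89 ≈ 204.94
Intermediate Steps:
K(r, E) = 6/(-9 + 1/(r + 2*E)) (K(r, E) = 6/(-9 + 1/((r + E) + E)) = 6/(-9 + 1/((E + r) + E)) = 6/(-9 + 1/(r + 2*E)))
W = 0 (W = 6/6 + (-1)²/(-1) = 6*(⅙) + 1*(-1) = 1 - 1 = 0)
N(M, V) = V + 2*M
-304*N(W, K(0, 5)) = -304*(6*(-1*0 - 2*5)/(-1 + 9*0 + 18*5) + 2*0) = -304*(6*(0 - 10)/(-1 + 0 + 90) + 0) = -304*(6*(-10)/89 + 0) = -304*(6*(1/89)*(-10) + 0) = -304*(-60/89 + 0) = -304*(-60/89) = 18240/89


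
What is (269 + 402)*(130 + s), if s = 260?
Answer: 261690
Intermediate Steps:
(269 + 402)*(130 + s) = (269 + 402)*(130 + 260) = 671*390 = 261690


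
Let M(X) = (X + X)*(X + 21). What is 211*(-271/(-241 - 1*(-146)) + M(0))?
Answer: 57181/95 ≈ 601.91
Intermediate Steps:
M(X) = 2*X*(21 + X) (M(X) = (2*X)*(21 + X) = 2*X*(21 + X))
211*(-271/(-241 - 1*(-146)) + M(0)) = 211*(-271/(-241 - 1*(-146)) + 2*0*(21 + 0)) = 211*(-271/(-241 + 146) + 2*0*21) = 211*(-271/(-95) + 0) = 211*(-271*(-1/95) + 0) = 211*(271/95 + 0) = 211*(271/95) = 57181/95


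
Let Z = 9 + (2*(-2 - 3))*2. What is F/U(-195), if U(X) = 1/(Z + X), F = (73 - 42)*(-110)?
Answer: 702460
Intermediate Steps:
Z = -11 (Z = 9 + (2*(-5))*2 = 9 - 10*2 = 9 - 20 = -11)
F = -3410 (F = 31*(-110) = -3410)
U(X) = 1/(-11 + X)
F/U(-195) = -3410/(1/(-11 - 195)) = -3410/(1/(-206)) = -3410/(-1/206) = -3410*(-206) = 702460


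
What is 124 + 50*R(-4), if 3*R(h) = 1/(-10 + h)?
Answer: 2579/21 ≈ 122.81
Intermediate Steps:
R(h) = 1/(3*(-10 + h))
124 + 50*R(-4) = 124 + 50*(1/(3*(-10 - 4))) = 124 + 50*((1/3)/(-14)) = 124 + 50*((1/3)*(-1/14)) = 124 + 50*(-1/42) = 124 - 25/21 = 2579/21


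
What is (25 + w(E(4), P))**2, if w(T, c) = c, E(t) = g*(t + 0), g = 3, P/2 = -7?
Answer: 121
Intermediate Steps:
P = -14 (P = 2*(-7) = -14)
E(t) = 3*t (E(t) = 3*(t + 0) = 3*t)
(25 + w(E(4), P))**2 = (25 - 14)**2 = 11**2 = 121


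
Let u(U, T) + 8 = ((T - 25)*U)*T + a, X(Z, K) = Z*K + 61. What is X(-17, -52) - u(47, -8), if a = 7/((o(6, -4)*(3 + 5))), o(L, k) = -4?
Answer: -366553/32 ≈ -11455.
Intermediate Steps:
X(Z, K) = 61 + K*Z (X(Z, K) = K*Z + 61 = 61 + K*Z)
a = -7/32 (a = 7/((-4*(3 + 5))) = 7/((-4*8)) = 7/(-32) = 7*(-1/32) = -7/32 ≈ -0.21875)
u(U, T) = -263/32 + T*U*(-25 + T) (u(U, T) = -8 + (((T - 25)*U)*T - 7/32) = -8 + (((-25 + T)*U)*T - 7/32) = -8 + ((U*(-25 + T))*T - 7/32) = -8 + (T*U*(-25 + T) - 7/32) = -8 + (-7/32 + T*U*(-25 + T)) = -263/32 + T*U*(-25 + T))
X(-17, -52) - u(47, -8) = (61 - 52*(-17)) - (-263/32 + 47*(-8)² - 25*(-8)*47) = (61 + 884) - (-263/32 + 47*64 + 9400) = 945 - (-263/32 + 3008 + 9400) = 945 - 1*396793/32 = 945 - 396793/32 = -366553/32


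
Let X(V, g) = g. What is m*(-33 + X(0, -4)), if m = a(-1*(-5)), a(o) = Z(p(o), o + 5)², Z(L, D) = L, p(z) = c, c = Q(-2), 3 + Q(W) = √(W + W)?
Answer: -185 + 444*I ≈ -185.0 + 444.0*I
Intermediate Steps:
Q(W) = -3 + √2*√W (Q(W) = -3 + √(W + W) = -3 + √(2*W) = -3 + √2*√W)
c = -3 + 2*I (c = -3 + √2*√(-2) = -3 + √2*(I*√2) = -3 + 2*I ≈ -3.0 + 2.0*I)
p(z) = -3 + 2*I
a(o) = (-3 + 2*I)²
m = 5 - 12*I ≈ 5.0 - 12.0*I
m*(-33 + X(0, -4)) = (5 - 12*I)*(-33 - 4) = (5 - 12*I)*(-37) = -185 + 444*I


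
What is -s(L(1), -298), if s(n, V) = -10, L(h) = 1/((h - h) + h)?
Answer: 10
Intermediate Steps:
L(h) = 1/h (L(h) = 1/(0 + h) = 1/h)
-s(L(1), -298) = -1*(-10) = 10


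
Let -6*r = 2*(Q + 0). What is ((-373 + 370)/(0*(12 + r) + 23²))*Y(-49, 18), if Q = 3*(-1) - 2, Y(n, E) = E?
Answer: -54/529 ≈ -0.10208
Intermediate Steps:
Q = -5 (Q = -3 - 2 = -5)
r = 5/3 (r = -(-5 + 0)/3 = -(-5)/3 = -⅙*(-10) = 5/3 ≈ 1.6667)
((-373 + 370)/(0*(12 + r) + 23²))*Y(-49, 18) = ((-373 + 370)/(0*(12 + 5/3) + 23²))*18 = -3/(0*(41/3) + 529)*18 = -3/(0 + 529)*18 = -3/529*18 = -54/529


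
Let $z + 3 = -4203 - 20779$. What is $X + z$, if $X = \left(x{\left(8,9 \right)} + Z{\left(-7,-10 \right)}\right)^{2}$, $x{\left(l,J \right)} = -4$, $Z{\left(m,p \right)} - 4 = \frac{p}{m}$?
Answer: $- \frac{1224165}{49} \approx -24983.0$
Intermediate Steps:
$Z{\left(m,p \right)} = 4 + \frac{p}{m}$
$z = -24985$ ($z = -3 - 24982 = -24985$)
$X = \frac{100}{49}$ ($X = \left(-4 + \left(4 - \frac{10}{-7}\right)\right)^{2} = \left(-4 + \left(4 - - \frac{10}{7}\right)\right)^{2} = \left(-4 + \left(4 + \frac{10}{7}\right)\right)^{2} = \left(-4 + \frac{38}{7}\right)^{2} = \left(\frac{10}{7}\right)^{2} = \frac{100}{49} \approx 2.0408$)
$X + z = \frac{100}{49} - 24985 = - \frac{1224165}{49}$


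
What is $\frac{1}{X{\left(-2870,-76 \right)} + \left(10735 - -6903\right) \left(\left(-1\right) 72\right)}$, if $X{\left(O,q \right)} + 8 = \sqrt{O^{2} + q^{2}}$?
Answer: $- \frac{24422}{31014413855} - \frac{\sqrt{2060669}}{806374760230} \approx -7.8922 \cdot 10^{-7}$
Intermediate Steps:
$X{\left(O,q \right)} = -8 + \sqrt{O^{2} + q^{2}}$
$\frac{1}{X{\left(-2870,-76 \right)} + \left(10735 - -6903\right) \left(\left(-1\right) 72\right)} = \frac{1}{\left(-8 + \sqrt{\left(-2870\right)^{2} + \left(-76\right)^{2}}\right) + \left(10735 - -6903\right) \left(\left(-1\right) 72\right)} = \frac{1}{\left(-8 + \sqrt{8236900 + 5776}\right) + \left(10735 + 6903\right) \left(-72\right)} = \frac{1}{\left(-8 + \sqrt{8242676}\right) + 17638 \left(-72\right)} = \frac{1}{\left(-8 + 2 \sqrt{2060669}\right) - 1269936} = \frac{1}{-1269944 + 2 \sqrt{2060669}}$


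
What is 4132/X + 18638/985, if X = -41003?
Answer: 760143894/40387955 ≈ 18.821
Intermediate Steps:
4132/X + 18638/985 = 4132/(-41003) + 18638/985 = 4132*(-1/41003) + 18638*(1/985) = -4132/41003 + 18638/985 = 760143894/40387955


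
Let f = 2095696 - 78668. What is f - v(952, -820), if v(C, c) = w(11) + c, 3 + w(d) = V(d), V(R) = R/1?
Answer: 2017840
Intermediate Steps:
V(R) = R (V(R) = R*1 = R)
w(d) = -3 + d
v(C, c) = 8 + c (v(C, c) = (-3 + 11) + c = 8 + c)
f = 2017028
f - v(952, -820) = 2017028 - (8 - 820) = 2017028 - 1*(-812) = 2017028 + 812 = 2017840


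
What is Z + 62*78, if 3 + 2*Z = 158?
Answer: 9827/2 ≈ 4913.5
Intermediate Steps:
Z = 155/2 (Z = -3/2 + (½)*158 = -3/2 + 79 = 155/2 ≈ 77.500)
Z + 62*78 = 155/2 + 62*78 = 155/2 + 4836 = 9827/2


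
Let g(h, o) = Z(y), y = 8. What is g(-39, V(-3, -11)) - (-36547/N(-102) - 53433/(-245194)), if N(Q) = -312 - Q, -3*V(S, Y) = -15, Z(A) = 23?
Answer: -278144251/1838955 ≈ -151.25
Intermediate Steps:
V(S, Y) = 5 (V(S, Y) = -⅓*(-15) = 5)
g(h, o) = 23
g(-39, V(-3, -11)) - (-36547/N(-102) - 53433/(-245194)) = 23 - (-36547/(-312 - 1*(-102)) - 53433/(-245194)) = 23 - (-36547/(-312 + 102) - 53433*(-1/245194)) = 23 - (-36547/(-210) + 53433/245194) = 23 - (-36547*(-1/210) + 53433/245194) = 23 - (5221/30 + 53433/245194) = 23 - 1*320440216/1838955 = 23 - 320440216/1838955 = -278144251/1838955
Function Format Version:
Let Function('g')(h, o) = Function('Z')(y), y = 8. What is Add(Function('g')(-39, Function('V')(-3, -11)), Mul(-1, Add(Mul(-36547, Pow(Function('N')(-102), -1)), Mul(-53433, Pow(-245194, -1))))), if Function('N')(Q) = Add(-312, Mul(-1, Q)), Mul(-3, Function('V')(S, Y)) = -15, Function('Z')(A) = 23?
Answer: Rational(-278144251, 1838955) ≈ -151.25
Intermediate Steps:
Function('V')(S, Y) = 5 (Function('V')(S, Y) = Mul(Rational(-1, 3), -15) = 5)
Function('g')(h, o) = 23
Add(Function('g')(-39, Function('V')(-3, -11)), Mul(-1, Add(Mul(-36547, Pow(Function('N')(-102), -1)), Mul(-53433, Pow(-245194, -1))))) = Add(23, Mul(-1, Add(Mul(-36547, Pow(Add(-312, Mul(-1, -102)), -1)), Mul(-53433, Pow(-245194, -1))))) = Add(23, Mul(-1, Add(Mul(-36547, Pow(Add(-312, 102), -1)), Mul(-53433, Rational(-1, 245194))))) = Add(23, Mul(-1, Add(Mul(-36547, Pow(-210, -1)), Rational(53433, 245194)))) = Add(23, Mul(-1, Add(Mul(-36547, Rational(-1, 210)), Rational(53433, 245194)))) = Add(23, Mul(-1, Add(Rational(5221, 30), Rational(53433, 245194)))) = Add(23, Mul(-1, Rational(320440216, 1838955))) = Add(23, Rational(-320440216, 1838955)) = Rational(-278144251, 1838955)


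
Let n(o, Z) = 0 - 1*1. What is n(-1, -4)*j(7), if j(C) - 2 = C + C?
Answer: -16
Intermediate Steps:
j(C) = 2 + 2*C (j(C) = 2 + (C + C) = 2 + 2*C)
n(o, Z) = -1 (n(o, Z) = 0 - 1 = -1)
n(-1, -4)*j(7) = -(2 + 2*7) = -(2 + 14) = -1*16 = -16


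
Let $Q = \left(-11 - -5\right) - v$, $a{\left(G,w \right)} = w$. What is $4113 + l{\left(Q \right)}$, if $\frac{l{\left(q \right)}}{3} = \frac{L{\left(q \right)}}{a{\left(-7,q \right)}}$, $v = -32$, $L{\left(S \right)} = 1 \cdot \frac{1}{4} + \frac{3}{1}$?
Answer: $\frac{32907}{8} \approx 4113.4$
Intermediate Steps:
$L{\left(S \right)} = \frac{13}{4}$ ($L{\left(S \right)} = 1 \cdot \frac{1}{4} + 3 \cdot 1 = \frac{1}{4} + 3 = \frac{13}{4}$)
$Q = 26$ ($Q = \left(-11 - -5\right) - -32 = \left(-11 + 5\right) + 32 = -6 + 32 = 26$)
$l{\left(q \right)} = \frac{39}{4 q}$ ($l{\left(q \right)} = 3 \frac{13}{4 q} = \frac{39}{4 q}$)
$4113 + l{\left(Q \right)} = 4113 + \frac{39}{4 \cdot 26} = 4113 + \frac{39}{4} \cdot \frac{1}{26} = 4113 + \frac{3}{8} = \frac{32907}{8}$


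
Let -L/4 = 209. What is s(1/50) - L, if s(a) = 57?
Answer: 893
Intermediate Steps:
L = -836 (L = -4*209 = -836)
s(1/50) - L = 57 - 1*(-836) = 57 + 836 = 893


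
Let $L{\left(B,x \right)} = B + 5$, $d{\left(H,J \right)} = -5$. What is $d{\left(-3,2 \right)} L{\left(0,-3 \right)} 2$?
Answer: $-50$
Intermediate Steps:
$L{\left(B,x \right)} = 5 + B$
$d{\left(-3,2 \right)} L{\left(0,-3 \right)} 2 = - 5 \left(5 + 0\right) 2 = \left(-5\right) 5 \cdot 2 = \left(-25\right) 2 = -50$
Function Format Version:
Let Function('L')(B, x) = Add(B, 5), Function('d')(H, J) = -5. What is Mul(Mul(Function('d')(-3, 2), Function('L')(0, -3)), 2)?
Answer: -50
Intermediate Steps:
Function('L')(B, x) = Add(5, B)
Mul(Mul(Function('d')(-3, 2), Function('L')(0, -3)), 2) = Mul(Mul(-5, Add(5, 0)), 2) = Mul(Mul(-5, 5), 2) = Mul(-25, 2) = -50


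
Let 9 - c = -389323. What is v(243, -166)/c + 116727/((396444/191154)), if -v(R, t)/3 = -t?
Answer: 180981243411978/3215590321 ≈ 56282.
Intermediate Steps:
c = 389332 (c = 9 - 1*(-389323) = 9 + 389323 = 389332)
v(R, t) = 3*t (v(R, t) = -(-3)*t = 3*t)
v(243, -166)/c + 116727/((396444/191154)) = (3*(-166))/389332 + 116727/((396444/191154)) = -498*1/389332 + 116727/((396444*(1/191154))) = -249/194666 + 116727/(66074/31859) = -249/194666 + 116727*(31859/66074) = -249/194666 + 3718805493/66074 = 180981243411978/3215590321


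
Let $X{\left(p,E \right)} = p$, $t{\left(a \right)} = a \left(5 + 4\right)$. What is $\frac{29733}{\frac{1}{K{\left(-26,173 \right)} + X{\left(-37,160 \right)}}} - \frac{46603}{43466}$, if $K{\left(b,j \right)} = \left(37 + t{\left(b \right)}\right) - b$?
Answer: $- \frac{268813958827}{43466} \approx -6.1845 \cdot 10^{6}$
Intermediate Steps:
$t{\left(a \right)} = 9 a$ ($t{\left(a \right)} = a 9 = 9 a$)
$K{\left(b,j \right)} = 37 + 8 b$ ($K{\left(b,j \right)} = \left(37 + 9 b\right) - b = 37 + 8 b$)
$\frac{29733}{\frac{1}{K{\left(-26,173 \right)} + X{\left(-37,160 \right)}}} - \frac{46603}{43466} = \frac{29733}{\frac{1}{\left(37 + 8 \left(-26\right)\right) - 37}} - \frac{46603}{43466} = \frac{29733}{\frac{1}{\left(37 - 208\right) - 37}} - \frac{46603}{43466} = \frac{29733}{\frac{1}{-171 - 37}} - \frac{46603}{43466} = \frac{29733}{\frac{1}{-208}} - \frac{46603}{43466} = \frac{29733}{- \frac{1}{208}} - \frac{46603}{43466} = 29733 \left(-208\right) - \frac{46603}{43466} = -6184464 - \frac{46603}{43466} = - \frac{268813958827}{43466}$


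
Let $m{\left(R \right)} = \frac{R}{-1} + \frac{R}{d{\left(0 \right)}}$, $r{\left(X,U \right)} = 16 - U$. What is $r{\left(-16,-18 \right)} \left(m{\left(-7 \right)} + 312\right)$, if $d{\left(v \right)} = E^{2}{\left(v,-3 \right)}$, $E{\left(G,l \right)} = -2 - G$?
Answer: $\frac{21573}{2} \approx 10787.0$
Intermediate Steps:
$d{\left(v \right)} = \left(-2 - v\right)^{2}$
$m{\left(R \right)} = - \frac{3 R}{4}$ ($m{\left(R \right)} = \frac{R}{-1} + \frac{R}{\left(2 + 0\right)^{2}} = R \left(-1\right) + \frac{R}{2^{2}} = - R + \frac{R}{4} = - \frac{3 R}{4}$)
$r{\left(-16,-18 \right)} \left(m{\left(-7 \right)} + 312\right) = \left(16 - -18\right) \left(\left(- \frac{3}{4}\right) \left(-7\right) + 312\right) = \left(16 + 18\right) \left(\frac{21}{4} + 312\right) = 34 \cdot \frac{1269}{4} = \frac{21573}{2}$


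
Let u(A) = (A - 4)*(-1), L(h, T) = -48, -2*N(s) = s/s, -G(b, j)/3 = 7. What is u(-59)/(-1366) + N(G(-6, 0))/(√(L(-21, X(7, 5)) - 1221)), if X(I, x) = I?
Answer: -63/1366 + I*√141/846 ≈ -0.04612 + 0.014036*I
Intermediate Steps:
G(b, j) = -21 (G(b, j) = -3*7 = -21)
N(s) = -½ (N(s) = -s/(2*s) = -½*1 = -½)
u(A) = 4 - A (u(A) = (-4 + A)*(-1) = 4 - A)
u(-59)/(-1366) + N(G(-6, 0))/(√(L(-21, X(7, 5)) - 1221)) = (4 - 1*(-59))/(-1366) - 1/(2*√(-48 - 1221)) = (4 + 59)*(-1/1366) - (-I*√141/423)/2 = 63*(-1/1366) - (-I*√141/423)/2 = -63/1366 - (-1)*I*√141/846 = -63/1366 + I*√141/846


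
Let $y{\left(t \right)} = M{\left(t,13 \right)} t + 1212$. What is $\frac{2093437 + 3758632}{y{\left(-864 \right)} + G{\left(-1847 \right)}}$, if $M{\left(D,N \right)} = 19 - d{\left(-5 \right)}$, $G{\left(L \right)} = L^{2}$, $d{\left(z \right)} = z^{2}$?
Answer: $\frac{5852069}{3417805} \approx 1.7122$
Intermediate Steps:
$M{\left(D,N \right)} = -6$ ($M{\left(D,N \right)} = 19 - \left(-5\right)^{2} = 19 - 25 = -6$)
$y{\left(t \right)} = 1212 - 6 t$ ($y{\left(t \right)} = - 6 t + 1212 = 1212 - 6 t$)
$\frac{2093437 + 3758632}{y{\left(-864 \right)} + G{\left(-1847 \right)}} = \frac{2093437 + 3758632}{\left(1212 - -5184\right) + \left(-1847\right)^{2}} = \frac{5852069}{\left(1212 + 5184\right) + 3411409} = \frac{5852069}{6396 + 3411409} = \frac{5852069}{3417805}$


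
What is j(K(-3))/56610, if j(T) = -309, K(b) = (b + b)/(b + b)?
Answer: -103/18870 ≈ -0.0054584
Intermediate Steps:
K(b) = 1 (K(b) = (2*b)/((2*b)) = (2*b)*(1/(2*b)) = 1)
j(K(-3))/56610 = -309/56610 = -309*1/56610 = -103/18870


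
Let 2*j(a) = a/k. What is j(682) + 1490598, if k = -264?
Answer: 35774321/24 ≈ 1.4906e+6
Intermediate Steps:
j(a) = -a/528 (j(a) = (a/(-264))/2 = (a*(-1/264))/2 = (-a/264)/2 = -a/528)
j(682) + 1490598 = -1/528*682 + 1490598 = -31/24 + 1490598 = 35774321/24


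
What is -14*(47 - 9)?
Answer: -532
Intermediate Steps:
-14*(47 - 9) = -14*38 = -532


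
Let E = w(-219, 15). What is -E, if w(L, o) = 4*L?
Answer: 876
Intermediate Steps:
E = -876 (E = 4*(-219) = -876)
-E = -1*(-876) = 876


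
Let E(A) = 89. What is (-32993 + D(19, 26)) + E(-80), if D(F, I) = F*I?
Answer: -32410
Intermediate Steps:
(-32993 + D(19, 26)) + E(-80) = (-32993 + 19*26) + 89 = (-32993 + 494) + 89 = -32499 + 89 = -32410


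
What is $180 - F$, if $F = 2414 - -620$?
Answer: $-2854$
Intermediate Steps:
$F = 3034$ ($F = 2414 + 620 = 3034$)
$180 - F = 180 - 3034 = -2854$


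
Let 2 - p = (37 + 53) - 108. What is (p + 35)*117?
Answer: 6435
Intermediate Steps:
p = 20 (p = 2 - ((37 + 53) - 108) = 2 - (90 - 108) = 2 - 1*(-18) = 2 + 18 = 20)
(p + 35)*117 = (20 + 35)*117 = 55*117 = 6435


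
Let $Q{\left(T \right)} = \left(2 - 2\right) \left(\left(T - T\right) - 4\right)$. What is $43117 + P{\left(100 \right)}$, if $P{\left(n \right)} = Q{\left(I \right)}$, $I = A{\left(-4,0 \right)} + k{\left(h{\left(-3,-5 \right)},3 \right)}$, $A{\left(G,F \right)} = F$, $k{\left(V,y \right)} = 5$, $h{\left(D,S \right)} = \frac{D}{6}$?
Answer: $43117$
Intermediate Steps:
$h{\left(D,S \right)} = \frac{D}{6}$ ($h{\left(D,S \right)} = D \frac{1}{6} = \frac{D}{6}$)
$I = 5$ ($I = 0 + 5 = 5$)
$Q{\left(T \right)} = 0$ ($Q{\left(T \right)} = 0 \left(0 - 4\right) = 0 \left(-4\right) = 0$)
$P{\left(n \right)} = 0$
$43117 + P{\left(100 \right)} = 43117 + 0 = 43117$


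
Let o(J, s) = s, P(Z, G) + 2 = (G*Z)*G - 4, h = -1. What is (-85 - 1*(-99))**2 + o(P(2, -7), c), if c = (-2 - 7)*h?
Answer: 205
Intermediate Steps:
P(Z, G) = -6 + Z*G**2 (P(Z, G) = -2 + ((G*Z)*G - 4) = -2 + (Z*G**2 - 4) = -2 + (-4 + Z*G**2) = -6 + Z*G**2)
c = 9 (c = (-2 - 7)*(-1) = -9*(-1) = 9)
(-85 - 1*(-99))**2 + o(P(2, -7), c) = (-85 - 1*(-99))**2 + 9 = (-85 + 99)**2 + 9 = 14**2 + 9 = 196 + 9 = 205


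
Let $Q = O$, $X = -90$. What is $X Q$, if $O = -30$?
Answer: $2700$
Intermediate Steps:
$Q = -30$
$X Q = \left(-90\right) \left(-30\right) = 2700$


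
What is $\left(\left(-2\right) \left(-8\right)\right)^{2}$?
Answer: $256$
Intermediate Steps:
$\left(\left(-2\right) \left(-8\right)\right)^{2} = 16^{2} = 256$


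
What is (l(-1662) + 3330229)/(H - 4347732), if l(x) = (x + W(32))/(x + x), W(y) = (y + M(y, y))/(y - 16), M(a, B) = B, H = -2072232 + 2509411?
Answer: -5534841427/6499339086 ≈ -0.85160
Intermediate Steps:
H = 437179
W(y) = 2*y/(-16 + y) (W(y) = (y + y)/(y - 16) = (2*y)/(-16 + y) = 2*y/(-16 + y))
l(x) = (4 + x)/(2*x) (l(x) = (x + 2*32/(-16 + 32))/(x + x) = (x + 2*32/16)/((2*x)) = (x + 2*32*(1/16))*(1/(2*x)) = (x + 4)*(1/(2*x)) = (4 + x)*(1/(2*x)) = (4 + x)/(2*x))
(l(-1662) + 3330229)/(H - 4347732) = ((½)*(4 - 1662)/(-1662) + 3330229)/(437179 - 4347732) = ((½)*(-1/1662)*(-1658) + 3330229)/(-3910553) = (829/1662 + 3330229)*(-1/3910553) = (5534841427/1662)*(-1/3910553) = -5534841427/6499339086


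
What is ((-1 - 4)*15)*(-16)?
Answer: 1200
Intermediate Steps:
((-1 - 4)*15)*(-16) = -5*15*(-16) = -75*(-16) = 1200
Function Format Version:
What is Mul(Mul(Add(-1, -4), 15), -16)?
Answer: 1200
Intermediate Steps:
Mul(Mul(Add(-1, -4), 15), -16) = Mul(Mul(-5, 15), -16) = Mul(-75, -16) = 1200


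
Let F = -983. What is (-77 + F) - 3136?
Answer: -4196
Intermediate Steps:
(-77 + F) - 3136 = (-77 - 983) - 3136 = -1060 - 3136 = -4196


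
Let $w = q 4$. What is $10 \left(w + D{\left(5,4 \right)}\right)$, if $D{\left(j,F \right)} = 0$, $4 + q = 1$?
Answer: $-120$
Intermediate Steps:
$q = -3$ ($q = -4 + 1 = -3$)
$w = -12$ ($w = \left(-3\right) 4 = -12$)
$10 \left(w + D{\left(5,4 \right)}\right) = 10 \left(-12 + 0\right) = 10 \left(-12\right) = -120$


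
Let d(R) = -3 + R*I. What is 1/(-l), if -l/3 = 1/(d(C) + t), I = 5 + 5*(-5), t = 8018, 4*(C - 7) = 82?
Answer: 7465/3 ≈ 2488.3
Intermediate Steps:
C = 55/2 (C = 7 + (¼)*82 = 7 + 41/2 = 55/2 ≈ 27.500)
I = -20 (I = 5 - 25 = -20)
d(R) = -3 - 20*R (d(R) = -3 + R*(-20) = -3 - 20*R)
l = -3/7465 (l = -3/((-3 - 20*55/2) + 8018) = -3/((-3 - 550) + 8018) = -3/(-553 + 8018) = -3/7465 ≈ -0.00040188)
1/(-l) = 1/(-1*(-3/7465)) = 1/(3/7465) = 7465/3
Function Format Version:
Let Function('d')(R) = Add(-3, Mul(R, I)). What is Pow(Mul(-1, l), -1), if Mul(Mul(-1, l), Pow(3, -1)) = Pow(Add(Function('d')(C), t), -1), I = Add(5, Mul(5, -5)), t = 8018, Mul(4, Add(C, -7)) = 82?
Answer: Rational(7465, 3) ≈ 2488.3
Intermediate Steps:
C = Rational(55, 2) (C = Add(7, Mul(Rational(1, 4), 82)) = Add(7, Rational(41, 2)) = Rational(55, 2) ≈ 27.500)
I = -20 (I = Add(5, -25) = -20)
Function('d')(R) = Add(-3, Mul(-20, R)) (Function('d')(R) = Add(-3, Mul(R, -20)) = Add(-3, Mul(-20, R)))
l = Rational(-3, 7465) (l = Mul(-3, Pow(Add(Add(-3, Mul(-20, Rational(55, 2))), 8018), -1)) = Mul(-3, Pow(Add(Add(-3, -550), 8018), -1)) = Mul(-3, Pow(Add(-553, 8018), -1)) = Mul(-3, Pow(7465, -1)) = Mul(-3, Rational(1, 7465)) = Rational(-3, 7465) ≈ -0.00040188)
Pow(Mul(-1, l), -1) = Pow(Mul(-1, Rational(-3, 7465)), -1) = Pow(Rational(3, 7465), -1) = Rational(7465, 3)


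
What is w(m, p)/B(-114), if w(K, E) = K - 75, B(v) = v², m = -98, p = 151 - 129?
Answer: -173/12996 ≈ -0.013312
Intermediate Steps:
p = 22
w(K, E) = -75 + K
w(m, p)/B(-114) = (-75 - 98)/((-114)²) = -173/12996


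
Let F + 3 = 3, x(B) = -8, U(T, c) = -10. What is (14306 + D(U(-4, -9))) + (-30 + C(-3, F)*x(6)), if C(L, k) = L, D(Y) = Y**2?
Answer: 14400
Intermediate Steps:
F = 0 (F = -3 + 3 = 0)
(14306 + D(U(-4, -9))) + (-30 + C(-3, F)*x(6)) = (14306 + (-10)**2) + (-30 - 3*(-8)) = (14306 + 100) + (-30 + 24) = 14406 - 6 = 14400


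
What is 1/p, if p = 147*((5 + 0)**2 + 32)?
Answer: 1/8379 ≈ 0.00011935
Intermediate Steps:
p = 8379 (p = 147*(5**2 + 32) = 147*(25 + 32) = 147*57 = 8379)
1/p = 1/8379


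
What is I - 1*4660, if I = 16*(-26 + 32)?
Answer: -4564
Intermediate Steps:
I = 96 (I = 16*6 = 96)
I - 1*4660 = 96 - 1*4660 = 96 - 4660 = -4564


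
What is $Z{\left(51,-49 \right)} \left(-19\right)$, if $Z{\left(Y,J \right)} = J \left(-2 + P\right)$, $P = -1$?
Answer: $-2793$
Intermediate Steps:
$Z{\left(Y,J \right)} = - 3 J$ ($Z{\left(Y,J \right)} = J \left(-2 - 1\right) = J \left(-3\right) = - 3 J$)
$Z{\left(51,-49 \right)} \left(-19\right) = \left(-3\right) \left(-49\right) \left(-19\right) = 147 \left(-19\right) = -2793$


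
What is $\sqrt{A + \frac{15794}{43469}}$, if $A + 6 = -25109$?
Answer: $\frac{i \sqrt{47455461181129}}{43469} \approx 158.48 i$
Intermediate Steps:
$A = -25115$ ($A = -6 - 25109 = -25115$)
$\sqrt{A + \frac{15794}{43469}} = \sqrt{-25115 + \frac{15794}{43469}} = \sqrt{- \frac{1091708141}{43469}} = \frac{i \sqrt{47455461181129}}{43469}$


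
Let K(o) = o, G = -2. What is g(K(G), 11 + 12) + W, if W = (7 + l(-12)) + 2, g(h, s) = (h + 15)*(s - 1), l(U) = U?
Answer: 283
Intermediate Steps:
g(h, s) = (-1 + s)*(15 + h) (g(h, s) = (15 + h)*(-1 + s) = (-1 + s)*(15 + h))
W = -3 (W = (7 - 12) + 2 = -5 + 2 = -3)
g(K(G), 11 + 12) + W = (-15 - 1*(-2) + 15*(11 + 12) - 2*(11 + 12)) - 3 = (-15 + 2 + 15*23 - 2*23) - 3 = (-15 + 2 + 345 - 46) - 3 = 286 - 3 = 283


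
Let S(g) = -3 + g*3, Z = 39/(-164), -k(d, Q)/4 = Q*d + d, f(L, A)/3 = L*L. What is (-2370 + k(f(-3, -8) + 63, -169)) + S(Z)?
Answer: 9529431/164 ≈ 58106.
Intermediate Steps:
f(L, A) = 3*L² (f(L, A) = 3*(L*L) = 3*L²)
k(d, Q) = -4*d - 4*Q*d (k(d, Q) = -4*(Q*d + d) = -4*(d + Q*d) = -4*d - 4*Q*d)
Z = -39/164 (Z = 39*(-1/164) = -39/164 ≈ -0.23780)
S(g) = -3 + 3*g
(-2370 + k(f(-3, -8) + 63, -169)) + S(Z) = (-2370 - 4*(3*(-3)² + 63)*(1 - 169)) + (-3 + 3*(-39/164)) = (-2370 - 4*(3*9 + 63)*(-168)) + (-3 - 117/164) = (-2370 - 4*(27 + 63)*(-168)) - 609/164 = (-2370 - 4*90*(-168)) - 609/164 = (-2370 + 60480) - 609/164 = 58110 - 609/164 = 9529431/164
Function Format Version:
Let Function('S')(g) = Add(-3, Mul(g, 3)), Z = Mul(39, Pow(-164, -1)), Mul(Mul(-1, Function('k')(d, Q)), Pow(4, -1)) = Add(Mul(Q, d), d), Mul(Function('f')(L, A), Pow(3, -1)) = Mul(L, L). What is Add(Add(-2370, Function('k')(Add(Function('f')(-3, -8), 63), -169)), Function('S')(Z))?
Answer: Rational(9529431, 164) ≈ 58106.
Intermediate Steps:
Function('f')(L, A) = Mul(3, Pow(L, 2)) (Function('f')(L, A) = Mul(3, Mul(L, L)) = Mul(3, Pow(L, 2)))
Function('k')(d, Q) = Add(Mul(-4, d), Mul(-4, Q, d)) (Function('k')(d, Q) = Mul(-4, Add(Mul(Q, d), d)) = Mul(-4, Add(d, Mul(Q, d))) = Add(Mul(-4, d), Mul(-4, Q, d)))
Z = Rational(-39, 164) (Z = Mul(39, Rational(-1, 164)) = Rational(-39, 164) ≈ -0.23780)
Function('S')(g) = Add(-3, Mul(3, g))
Add(Add(-2370, Function('k')(Add(Function('f')(-3, -8), 63), -169)), Function('S')(Z)) = Add(Add(-2370, Mul(-4, Add(Mul(3, Pow(-3, 2)), 63), Add(1, -169))), Add(-3, Mul(3, Rational(-39, 164)))) = Add(Add(-2370, Mul(-4, Add(Mul(3, 9), 63), -168)), Add(-3, Rational(-117, 164))) = Add(Add(-2370, Mul(-4, Add(27, 63), -168)), Rational(-609, 164)) = Add(Add(-2370, Mul(-4, 90, -168)), Rational(-609, 164)) = Add(Add(-2370, 60480), Rational(-609, 164)) = Add(58110, Rational(-609, 164)) = Rational(9529431, 164)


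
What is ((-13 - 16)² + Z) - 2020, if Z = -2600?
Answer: -3779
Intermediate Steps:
((-13 - 16)² + Z) - 2020 = ((-13 - 16)² - 2600) - 2020 = ((-29)² - 2600) - 2020 = (841 - 2600) - 2020 = -1759 - 2020 = -3779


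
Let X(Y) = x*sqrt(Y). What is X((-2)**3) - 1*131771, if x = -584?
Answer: -131771 - 1168*I*sqrt(2) ≈ -1.3177e+5 - 1651.8*I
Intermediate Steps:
X(Y) = -584*sqrt(Y)
X((-2)**3) - 1*131771 = -584*2*I*sqrt(2) - 1*131771 = -1168*I*sqrt(2) - 131771 = -131771 - 1168*I*sqrt(2)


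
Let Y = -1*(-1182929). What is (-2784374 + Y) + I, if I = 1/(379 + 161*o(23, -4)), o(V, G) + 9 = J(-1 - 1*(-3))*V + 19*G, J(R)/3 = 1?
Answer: -3518374666/2197 ≈ -1.6014e+6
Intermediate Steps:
J(R) = 3 (J(R) = 3*1 = 3)
o(V, G) = -9 + 3*V + 19*G (o(V, G) = -9 + (3*V + 19*G) = -9 + 3*V + 19*G)
Y = 1182929
I = -1/2197 (I = 1/(379 + 161*(-9 + 3*23 + 19*(-4))) = 1/(379 + 161*(-9 + 69 - 76)) = 1/(379 + 161*(-16)) = 1/(379 - 2576) = 1/(-2197) = -1/2197 ≈ -0.00045517)
(-2784374 + Y) + I = (-2784374 + 1182929) - 1/2197 = -1601445 - 1/2197 = -3518374666/2197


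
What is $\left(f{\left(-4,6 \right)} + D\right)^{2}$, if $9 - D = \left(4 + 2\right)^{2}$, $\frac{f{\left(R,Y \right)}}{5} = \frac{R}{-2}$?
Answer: $289$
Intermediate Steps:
$f{\left(R,Y \right)} = - \frac{5 R}{2}$ ($f{\left(R,Y \right)} = 5 \frac{R}{-2} = 5 R \left(- \frac{1}{2}\right) = 5 \left(- \frac{R}{2}\right) = - \frac{5 R}{2}$)
$D = -27$ ($D = 9 - \left(4 + 2\right)^{2} = 9 - 6^{2} = 9 - 36 = -27$)
$\left(f{\left(-4,6 \right)} + D\right)^{2} = \left(\left(- \frac{5}{2}\right) \left(-4\right) - 27\right)^{2} = \left(10 - 27\right)^{2} = \left(-17\right)^{2} = 289$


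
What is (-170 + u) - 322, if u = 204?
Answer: -288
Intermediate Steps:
(-170 + u) - 322 = (-170 + 204) - 322 = 34 - 322 = -288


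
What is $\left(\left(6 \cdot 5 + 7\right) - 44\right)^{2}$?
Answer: $49$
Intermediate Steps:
$\left(\left(6 \cdot 5 + 7\right) - 44\right)^{2} = \left(\left(30 + 7\right) - 44\right)^{2} = \left(37 - 44\right)^{2} = \left(-7\right)^{2} = 49$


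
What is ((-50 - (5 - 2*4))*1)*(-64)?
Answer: 3008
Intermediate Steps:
((-50 - (5 - 2*4))*1)*(-64) = ((-50 - (5 - 8))*1)*(-64) = ((-50 - 1*(-3))*1)*(-64) = ((-50 + 3)*1)*(-64) = -47*1*(-64) = -47*(-64) = 3008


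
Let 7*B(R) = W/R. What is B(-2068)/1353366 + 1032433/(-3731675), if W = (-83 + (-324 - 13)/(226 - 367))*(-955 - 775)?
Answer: -713010636544820987/2577073294562485950 ≈ -0.27667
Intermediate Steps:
W = 19663180/141 (W = (-83 - 337/(-141))*(-1730) = (-83 - 337*(-1/141))*(-1730) = (-83 + 337/141)*(-1730) = -11366/141*(-1730) = 19663180/141 ≈ 1.3946e+5)
B(R) = 19663180/(987*R) (B(R) = (19663180/(141*R))/7 = 19663180/(987*R))
B(-2068)/1353366 + 1032433/(-3731675) = ((19663180/987)/(-2068))/1353366 + 1032433/(-3731675) = ((19663180/987)*(-1/2068))*(1/1353366) + 1032433*(-1/3731675) = -4915795/510279*1/1353366 - 1032433/3731675 = -4915795/690594249114 - 1032433/3731675 = -713010636544820987/2577073294562485950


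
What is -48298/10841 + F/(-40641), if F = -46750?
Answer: -1456062268/440589081 ≈ -3.3048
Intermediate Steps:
-48298/10841 + F/(-40641) = -48298/10841 - 46750/(-40641) = -48298*1/10841 - 46750*(-1/40641) = -48298/10841 + 46750/40641 = -1456062268/440589081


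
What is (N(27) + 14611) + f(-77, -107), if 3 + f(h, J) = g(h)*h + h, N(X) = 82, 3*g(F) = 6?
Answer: 14459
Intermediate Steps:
g(F) = 2 (g(F) = (⅓)*6 = 2)
f(h, J) = -3 + 3*h (f(h, J) = -3 + (2*h + h) = -3 + 3*h)
(N(27) + 14611) + f(-77, -107) = (82 + 14611) + (-3 + 3*(-77)) = 14693 + (-3 - 231) = 14693 - 234 = 14459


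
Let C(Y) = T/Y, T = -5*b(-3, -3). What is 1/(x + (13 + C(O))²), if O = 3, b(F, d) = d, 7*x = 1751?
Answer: 7/4019 ≈ 0.0017417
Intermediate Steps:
x = 1751/7 (x = (⅐)*1751 = 1751/7 ≈ 250.14)
T = 15 (T = -5*(-3) = 15)
C(Y) = 15/Y
1/(x + (13 + C(O))²) = 1/(1751/7 + (13 + 15/3)²) = 1/(1751/7 + (13 + 15*(⅓))²) = 1/(1751/7 + (13 + 5)²) = 1/(1751/7 + 18²) = 1/(1751/7 + 324) = 1/(4019/7) = 7/4019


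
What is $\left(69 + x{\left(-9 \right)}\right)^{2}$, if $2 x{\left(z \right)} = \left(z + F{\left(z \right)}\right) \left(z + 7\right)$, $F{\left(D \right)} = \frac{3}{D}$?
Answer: $\frac{55225}{9} \approx 6136.1$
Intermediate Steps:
$x{\left(z \right)} = \frac{\left(7 + z\right) \left(z + \frac{3}{z}\right)}{2}$ ($x{\left(z \right)} = \frac{\left(z + \frac{3}{z}\right) \left(z + 7\right)}{2} = \frac{\left(z + \frac{3}{z}\right) \left(7 + z\right)}{2} = \frac{\left(7 + z\right) \left(z + \frac{3}{z}\right)}{2}$)
$\left(69 + x{\left(-9 \right)}\right)^{2} = \left(69 + \frac{21 - 9 \left(3 + \left(-9\right)^{2} + 7 \left(-9\right)\right)}{2 \left(-9\right)}\right)^{2} = \left(69 + \frac{1}{2} \left(- \frac{1}{9}\right) \left(21 - 9 \left(3 + 81 - 63\right)\right)\right)^{2} = \left(69 + \frac{1}{2} \left(- \frac{1}{9}\right) \left(21 - 189\right)\right)^{2} = \left(69 + \frac{1}{2} \left(- \frac{1}{9}\right) \left(-168\right)\right)^{2} = \left(69 + \frac{28}{3}\right)^{2} = \left(\frac{235}{3}\right)^{2} = \frac{55225}{9}$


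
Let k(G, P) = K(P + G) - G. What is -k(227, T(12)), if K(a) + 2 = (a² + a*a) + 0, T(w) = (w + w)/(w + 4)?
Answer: -208391/2 ≈ -1.0420e+5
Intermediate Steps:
T(w) = 2*w/(4 + w) (T(w) = (2*w)/(4 + w) = 2*w/(4 + w))
K(a) = -2 + 2*a² (K(a) = -2 + ((a² + a*a) + 0) = -2 + ((a² + a²) + 0) = -2 + (2*a² + 0) = -2 + 2*a²)
k(G, P) = -2 - G + 2*(G + P)² (k(G, P) = (-2 + 2*(P + G)²) - G = (-2 + 2*(G + P)²) - G = -2 - G + 2*(G + P)²)
-k(227, T(12)) = -(-2 - 1*227 + 2*(227 + 2*12/(4 + 12))²) = -(-2 - 227 + 2*(227 + 2*12/16)²) = -(-2 - 227 + 2*(227 + 2*12*(1/16))²) = -(-2 - 227 + 2*(227 + 3/2)²) = -(-2 - 227 + 2*(457/2)²) = -(-2 - 227 + 2*(208849/4)) = -(-2 - 227 + 208849/2) = -1*208391/2 = -208391/2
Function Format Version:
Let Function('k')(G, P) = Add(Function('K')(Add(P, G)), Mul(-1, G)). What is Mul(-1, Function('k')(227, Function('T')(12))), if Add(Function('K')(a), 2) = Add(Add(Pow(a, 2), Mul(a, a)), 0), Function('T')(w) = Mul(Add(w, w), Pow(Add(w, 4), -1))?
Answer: Rational(-208391, 2) ≈ -1.0420e+5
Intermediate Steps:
Function('T')(w) = Mul(2, w, Pow(Add(4, w), -1)) (Function('T')(w) = Mul(Mul(2, w), Pow(Add(4, w), -1)) = Mul(2, w, Pow(Add(4, w), -1)))
Function('K')(a) = Add(-2, Mul(2, Pow(a, 2))) (Function('K')(a) = Add(-2, Add(Add(Pow(a, 2), Mul(a, a)), 0)) = Add(-2, Add(Add(Pow(a, 2), Pow(a, 2)), 0)) = Add(-2, Add(Mul(2, Pow(a, 2)), 0)) = Add(-2, Mul(2, Pow(a, 2))))
Function('k')(G, P) = Add(-2, Mul(-1, G), Mul(2, Pow(Add(G, P), 2))) (Function('k')(G, P) = Add(Add(-2, Mul(2, Pow(Add(P, G), 2))), Mul(-1, G)) = Add(Add(-2, Mul(2, Pow(Add(G, P), 2))), Mul(-1, G)) = Add(-2, Mul(-1, G), Mul(2, Pow(Add(G, P), 2))))
Mul(-1, Function('k')(227, Function('T')(12))) = Mul(-1, Add(-2, Mul(-1, 227), Mul(2, Pow(Add(227, Mul(2, 12, Pow(Add(4, 12), -1))), 2)))) = Mul(-1, Add(-2, -227, Mul(2, Pow(Add(227, Mul(2, 12, Pow(16, -1))), 2)))) = Mul(-1, Add(-2, -227, Mul(2, Pow(Add(227, Mul(2, 12, Rational(1, 16))), 2)))) = Mul(-1, Add(-2, -227, Mul(2, Pow(Add(227, Rational(3, 2)), 2)))) = Mul(-1, Add(-2, -227, Mul(2, Pow(Rational(457, 2), 2)))) = Mul(-1, Add(-2, -227, Mul(2, Rational(208849, 4)))) = Mul(-1, Add(-2, -227, Rational(208849, 2))) = Mul(-1, Rational(208391, 2)) = Rational(-208391, 2)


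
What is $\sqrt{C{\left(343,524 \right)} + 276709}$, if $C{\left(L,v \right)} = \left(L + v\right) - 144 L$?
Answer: $2 \sqrt{57046} \approx 477.69$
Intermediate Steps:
$C{\left(L,v \right)} = v - 143 L$
$\sqrt{C{\left(343,524 \right)} + 276709} = \sqrt{\left(524 - 49049\right) + 276709} = \sqrt{-48525 + 276709} = \sqrt{228184} = 2 \sqrt{57046}$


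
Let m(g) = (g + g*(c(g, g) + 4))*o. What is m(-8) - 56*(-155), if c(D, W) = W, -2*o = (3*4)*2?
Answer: 8392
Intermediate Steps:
o = -12 (o = -3*4*2/2 = -6*2 = -½*24 = -12)
m(g) = -12*g - 12*g*(4 + g) (m(g) = (g + g*(g + 4))*(-12) = (g + g*(4 + g))*(-12) = -12*g - 12*g*(4 + g))
m(-8) - 56*(-155) = -12*(-8)*(5 - 8) - 56*(-155) = -12*(-8)*(-3) + 8680 = -288 + 8680 = 8392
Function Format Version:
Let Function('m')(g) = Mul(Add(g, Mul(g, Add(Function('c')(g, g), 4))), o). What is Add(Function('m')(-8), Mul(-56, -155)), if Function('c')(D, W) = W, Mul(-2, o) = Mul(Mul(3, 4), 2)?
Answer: 8392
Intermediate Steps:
o = -12 (o = Mul(Rational(-1, 2), Mul(Mul(3, 4), 2)) = Mul(Rational(-1, 2), Mul(12, 2)) = Mul(Rational(-1, 2), 24) = -12)
Function('m')(g) = Add(Mul(-12, g), Mul(-12, g, Add(4, g))) (Function('m')(g) = Mul(Add(g, Mul(g, Add(g, 4))), -12) = Mul(Add(g, Mul(g, Add(4, g))), -12) = Add(Mul(-12, g), Mul(-12, g, Add(4, g))))
Add(Function('m')(-8), Mul(-56, -155)) = Add(Mul(-12, -8, Add(5, -8)), Mul(-56, -155)) = Add(Mul(-12, -8, -3), 8680) = Add(-288, 8680) = 8392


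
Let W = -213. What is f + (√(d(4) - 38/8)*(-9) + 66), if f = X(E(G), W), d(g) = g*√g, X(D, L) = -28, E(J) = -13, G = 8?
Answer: 38 - 9*√13/2 ≈ 21.775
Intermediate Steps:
d(g) = g^(3/2)
f = -28
f + (√(d(4) - 38/8)*(-9) + 66) = -28 + (√(4^(3/2) - 38/8)*(-9) + 66) = -28 + (√(8 - 38*⅛)*(-9) + 66) = -28 + (√(8 - 19/4)*(-9) + 66) = -28 + (√(13/4)*(-9) + 66) = -28 + ((√13/2)*(-9) + 66) = -28 + (-9*√13/2 + 66) = -28 + (66 - 9*√13/2) = 38 - 9*√13/2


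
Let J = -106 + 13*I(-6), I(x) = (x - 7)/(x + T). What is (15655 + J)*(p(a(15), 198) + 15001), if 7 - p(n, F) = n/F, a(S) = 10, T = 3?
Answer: 6323509472/27 ≈ 2.3420e+8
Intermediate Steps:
I(x) = (-7 + x)/(3 + x) (I(x) = (x - 7)/(x + 3) = (-7 + x)/(3 + x))
p(n, F) = 7 - n/F
J = -149/3 (J = -106 + 13*((-7 - 6)/(3 - 6)) = -106 + 13*(-13/(-3)) = -106 + 13*(-⅓*(-13)) = -106 + 13*(13/3) = -106 + 169/3 = -149/3 ≈ -49.667)
(15655 + J)*(p(a(15), 198) + 15001) = (15655 - 149/3)*((7 - 1*10/198) + 15001) = 46816*((7 - 1*10*1/198) + 15001)/3 = 46816*((7 - 5/99) + 15001)/3 = 46816*(688/99 + 15001)/3 = (46816/3)*(1485787/99) = 6323509472/27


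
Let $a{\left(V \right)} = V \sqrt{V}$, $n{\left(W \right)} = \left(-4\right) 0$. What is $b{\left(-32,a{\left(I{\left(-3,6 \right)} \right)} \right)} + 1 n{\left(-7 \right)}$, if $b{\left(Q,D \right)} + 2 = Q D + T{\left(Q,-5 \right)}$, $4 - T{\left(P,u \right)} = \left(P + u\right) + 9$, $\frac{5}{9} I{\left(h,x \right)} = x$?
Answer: $30 - \frac{5184 \sqrt{30}}{25} \approx -1105.8$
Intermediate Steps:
$I{\left(h,x \right)} = \frac{9 x}{5}$
$n{\left(W \right)} = 0$
$a{\left(V \right)} = V^{\frac{3}{2}}$
$T{\left(P,u \right)} = -5 - P - u$ ($T{\left(P,u \right)} = 4 - \left(\left(P + u\right) + 9\right) = 4 - \left(9 + P + u\right) = -5 - P - u$)
$b{\left(Q,D \right)} = -2 - Q + D Q$ ($b{\left(Q,D \right)} = -2 + \left(Q D - Q\right) = -2 + \left(D Q - Q\right) = -2 + \left(- Q + D Q\right) = -2 - Q + D Q$)
$b{\left(-32,a{\left(I{\left(-3,6 \right)} \right)} \right)} + 1 n{\left(-7 \right)} = \left(-2 - -32 + \left(\frac{9}{5} \cdot 6\right)^{\frac{3}{2}} \left(-32\right)\right) + 1 \cdot 0 = \left(-2 + 32 + \left(\frac{54}{5}\right)^{\frac{3}{2}} \left(-32\right)\right) + 0 = \left(-2 + 32 + \frac{162 \sqrt{30}}{25} \left(-32\right)\right) + 0 = \left(-2 + 32 - \frac{5184 \sqrt{30}}{25}\right) + 0 = \left(30 - \frac{5184 \sqrt{30}}{25}\right) + 0 = 30 - \frac{5184 \sqrt{30}}{25}$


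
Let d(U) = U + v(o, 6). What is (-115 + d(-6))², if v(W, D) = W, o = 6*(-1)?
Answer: 16129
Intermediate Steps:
o = -6
d(U) = -6 + U (d(U) = U - 6 = -6 + U)
(-115 + d(-6))² = (-115 + (-6 - 6))² = (-115 - 12)² = (-127)² = 16129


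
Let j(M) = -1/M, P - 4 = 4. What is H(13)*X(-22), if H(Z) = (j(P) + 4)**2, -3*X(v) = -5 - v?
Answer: -16337/192 ≈ -85.089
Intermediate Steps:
P = 8 (P = 4 + 4 = 8)
X(v) = 5/3 + v/3 (X(v) = -(-5 - v)/3 = 5/3 + v/3)
H(Z) = 961/64 (H(Z) = (-1/8 + 4)**2 = (31/8)**2 = 961/64)
H(13)*X(-22) = 961*(5/3 + (1/3)*(-22))/64 = 961*(5/3 - 22/3)/64 = (961/64)*(-17/3) = -16337/192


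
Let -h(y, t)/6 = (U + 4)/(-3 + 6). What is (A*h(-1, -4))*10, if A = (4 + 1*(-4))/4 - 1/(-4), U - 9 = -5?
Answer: -40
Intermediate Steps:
U = 4 (U = 9 - 5 = 4)
h(y, t) = -16 (h(y, t) = -6*(4 + 4)/(-3 + 6) = -48/3 = -6*8/3 = -16)
A = 1/4 (A = (4 - 4)*(1/4) - 1*(-1/4) = 0*(1/4) + 1/4 = 0 + 1/4 = 1/4 ≈ 0.25000)
(A*h(-1, -4))*10 = ((1/4)*(-16))*10 = -4*10 = -40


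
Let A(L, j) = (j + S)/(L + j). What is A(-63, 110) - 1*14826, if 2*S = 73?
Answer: -1393351/94 ≈ -14823.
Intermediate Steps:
S = 73/2 (S = (½)*73 = 73/2 ≈ 36.500)
A(L, j) = (73/2 + j)/(L + j) (A(L, j) = (j + 73/2)/(L + j) = (73/2 + j)/(L + j))
A(-63, 110) - 1*14826 = (73/2 + 110)/(-63 + 110) - 1*14826 = (293/2)/47 - 14826 = (1/47)*(293/2) - 14826 = 293/94 - 14826 = -1393351/94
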